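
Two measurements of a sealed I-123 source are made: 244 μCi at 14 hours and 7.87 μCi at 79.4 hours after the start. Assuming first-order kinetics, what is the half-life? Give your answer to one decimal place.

13.2 hours

Over Δt = 79.4 − 14 = 65.4 hours, the level fell by a factor of 244/7.87 ≈ 31.004.
n = log₂(31.004) ≈ 4.9544 half-lives, so t½ = 65.4/4.9544 ≈ 13.2 hours.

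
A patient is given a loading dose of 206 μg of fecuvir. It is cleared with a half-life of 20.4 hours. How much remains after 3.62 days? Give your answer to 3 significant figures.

Convert the elapsed time: 3.62 days = 86.88 hours.
Number of half-lives: n = 86.88/20.4 ≈ 4.2588.
Remaining = 206 × (1/2)^4.2588 = 206 × 0.052236 ≈ 10.761 μg.

10.8 μg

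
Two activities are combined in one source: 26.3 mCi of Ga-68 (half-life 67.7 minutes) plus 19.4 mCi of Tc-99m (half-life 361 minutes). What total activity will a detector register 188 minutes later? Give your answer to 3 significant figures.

17.4 mCi

Ga-68: 26.3 × (1/2)^(188/67.7) = 26.3 × (1/2)^2.777 ≈ 3.8371 mCi.
Tc-99m: 19.4 × (1/2)^(188/361) = 19.4 × (1/2)^0.52078 ≈ 13.522 mCi.
Total = 3.8371 + 13.522 ≈ 17.359 mCi.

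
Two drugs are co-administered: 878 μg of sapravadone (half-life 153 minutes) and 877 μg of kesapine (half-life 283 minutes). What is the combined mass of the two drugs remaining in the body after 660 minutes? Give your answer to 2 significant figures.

sapravadone: 878 × (1/2)^(660/153) = 878 × (1/2)^4.3137 ≈ 44.15 μg.
kesapine: 877 × (1/2)^(660/283) = 877 × (1/2)^2.3322 ≈ 174.16 μg.
Total = 44.15 + 174.16 ≈ 218.31 μg.

220 μg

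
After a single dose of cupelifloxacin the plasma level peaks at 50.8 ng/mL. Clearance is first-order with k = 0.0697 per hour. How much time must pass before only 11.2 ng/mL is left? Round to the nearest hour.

22 hours

t½ = ln 2 / k = 0.69315 / 0.0697 ≈ 9.9447 hours.
Fraction remaining = 11.2/50.8 ≈ 0.22047.
n = log₂(50.8/11.2) = ln(4.5357)/ln 2 ≈ 2.1813 half-lives.
t = n × t½ = 2.1813 × 9.9447 ≈ 21.693 hours.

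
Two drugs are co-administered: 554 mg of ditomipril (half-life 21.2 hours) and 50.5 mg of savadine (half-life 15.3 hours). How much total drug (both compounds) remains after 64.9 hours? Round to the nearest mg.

69 mg

ditomipril: 554 × (1/2)^(64.9/21.2) = 554 × (1/2)^3.0613 ≈ 66.368 mg.
savadine: 50.5 × (1/2)^(64.9/15.3) = 50.5 × (1/2)^4.2418 ≈ 2.6692 mg.
Total = 66.368 + 2.6692 ≈ 69.037 mg.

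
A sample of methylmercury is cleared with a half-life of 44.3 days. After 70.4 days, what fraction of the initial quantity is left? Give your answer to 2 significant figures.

0.33

n = 70.4/44.3 ≈ 1.5892 half-lives.
Fraction remaining = (1/2)^1.5892 ≈ 0.33236.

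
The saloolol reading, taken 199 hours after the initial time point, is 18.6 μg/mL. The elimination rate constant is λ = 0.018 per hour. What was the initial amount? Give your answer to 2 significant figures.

670 μg/mL

t½ = ln 2 / λ = 0.69315 / 0.018 ≈ 38.508 hours.
Number of half-lives elapsed: n = 199/38.508 ≈ 5.1677.
A₀ = A × 2^n = 18.6 × 2^5.1677 = 18.6 × 35.945 ≈ 668.58 μg/mL.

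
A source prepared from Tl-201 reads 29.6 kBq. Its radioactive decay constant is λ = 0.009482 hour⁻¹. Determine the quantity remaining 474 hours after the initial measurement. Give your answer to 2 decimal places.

t½ = ln 2 / λ = 0.69315 / 0.009482 ≈ 73.101 hours.
Number of half-lives: n = 474/73.101 ≈ 6.4841.
Remaining = 29.6 × (1/2)^6.4841 = 29.6 × 0.011171 ≈ 0.33065 kBq.

0.33 kBq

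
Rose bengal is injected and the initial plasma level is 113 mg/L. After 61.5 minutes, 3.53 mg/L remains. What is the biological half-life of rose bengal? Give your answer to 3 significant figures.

A/A₀ = 3.53/113 ≈ 0.031239.
n = log₂(32.011) ≈ 5.0005 half-lives elapsed in 61.5 minutes.
t½ = 61.5/5.0005 ≈ 12.299 minutes.

12.3 minutes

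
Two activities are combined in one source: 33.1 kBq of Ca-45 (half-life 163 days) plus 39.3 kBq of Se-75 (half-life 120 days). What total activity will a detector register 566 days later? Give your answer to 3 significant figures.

Ca-45: 33.1 × (1/2)^(566/163) = 33.1 × (1/2)^3.4724 ≈ 2.9822 kBq.
Se-75: 39.3 × (1/2)^(566/120) = 39.3 × (1/2)^4.7167 ≈ 1.4946 kBq.
Total = 2.9822 + 1.4946 ≈ 4.4768 kBq.

4.48 kBq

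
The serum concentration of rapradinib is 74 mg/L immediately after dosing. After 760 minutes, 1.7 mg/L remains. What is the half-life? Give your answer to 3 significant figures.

140 minutes

A/A₀ = 1.7/74 ≈ 0.022973.
n = log₂(43.529) ≈ 5.4439 half-lives elapsed in 760 minutes.
t½ = 760/5.4439 ≈ 139.61 minutes.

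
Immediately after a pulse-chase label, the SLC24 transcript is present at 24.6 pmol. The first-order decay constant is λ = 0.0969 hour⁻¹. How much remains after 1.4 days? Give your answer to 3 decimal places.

t½ = ln 2 / λ = 0.69315 / 0.0969 ≈ 7.1532 hours.
Convert the elapsed time: 1.4 days = 33.6 hours.
Number of half-lives: n = 33.6/7.1532 ≈ 4.6972.
Remaining = 24.6 × (1/2)^4.6972 = 24.6 × 0.038548 ≈ 0.94829 pmol.

0.948 pmol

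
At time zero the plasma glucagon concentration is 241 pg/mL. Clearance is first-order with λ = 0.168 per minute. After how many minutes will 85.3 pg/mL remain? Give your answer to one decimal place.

t½ = ln 2 / λ = 0.69315 / 0.168 ≈ 4.1259 minutes.
Fraction remaining = 85.3/241 ≈ 0.35394.
n = log₂(241/85.3) = ln(2.8253)/ln 2 ≈ 1.4984 half-lives.
t = n × t½ = 1.4984 × 4.1259 ≈ 6.1823 minutes.

6.2 minutes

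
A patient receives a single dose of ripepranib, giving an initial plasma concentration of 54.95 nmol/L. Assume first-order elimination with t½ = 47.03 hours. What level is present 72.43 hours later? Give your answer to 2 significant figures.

Number of half-lives: n = 72.43/47.03 ≈ 1.5401.
Remaining = 54.95 × (1/2)^1.5401 = 54.95 × 0.34387 ≈ 18.895 nmol/L.

19 nmol/L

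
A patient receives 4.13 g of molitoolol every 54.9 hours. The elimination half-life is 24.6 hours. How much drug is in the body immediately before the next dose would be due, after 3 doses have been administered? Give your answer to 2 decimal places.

1.11 g

The 3 doses were given 164.7, 109.8, 54.9 hours ago.
Total = 4.13·(1/2)^(164.7/24.6) + 4.13·(1/2)^(109.8/24.6) + 4.13·(1/2)^(54.9/24.6)
      = 0.039858 + 0.18721 + 0.8793 ≈ 1.1064 g.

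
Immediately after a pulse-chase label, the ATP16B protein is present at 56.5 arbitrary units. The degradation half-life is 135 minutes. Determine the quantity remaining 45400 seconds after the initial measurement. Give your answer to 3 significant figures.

Convert the elapsed time: 45400 seconds = 756.667 minutes.
Number of half-lives: n = 756.667/135 ≈ 5.6049.
Remaining = 56.5 × (1/2)^5.6049 = 56.5 × 0.020547 ≈ 1.1609 arbitrary units.

1.16 arbitrary units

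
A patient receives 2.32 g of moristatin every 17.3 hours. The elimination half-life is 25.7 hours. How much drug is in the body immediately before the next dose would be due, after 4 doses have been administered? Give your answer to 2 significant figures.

3.3 g

The 4 doses were given 69.2, 51.9, 34.6, 17.3 hours ago.
Total = 2.32·(1/2)^(69.2/25.7) + 2.32·(1/2)^(51.9/25.7) + 2.32·(1/2)^(34.6/25.7) + 2.32·(1/2)^(17.3/25.7)
      = 0.35887 + 0.57223 + 0.91245 + 1.455 ≈ 3.2985 g.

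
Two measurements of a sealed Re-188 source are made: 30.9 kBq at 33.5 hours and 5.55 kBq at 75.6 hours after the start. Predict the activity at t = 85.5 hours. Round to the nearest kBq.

4 kBq

Over Δt = 75.6 − 33.5 = 42.1 hours, the level fell by a factor of 30.9/5.55 ≈ 5.5676.
n = log₂(5.5676) ≈ 2.477 half-lives, so t½ = 42.1/2.477 ≈ 16.996 hours.
From t = 75.6 to t = 85.5: 5.55 × (1/2)^((85.5−75.6)/16.996) ≈ 3.7064 kBq.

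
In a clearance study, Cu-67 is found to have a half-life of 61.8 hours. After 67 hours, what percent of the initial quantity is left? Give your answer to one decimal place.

47.2%

n = 67/61.8 ≈ 1.0841 half-lives.
Fraction remaining = (1/2)^1.0841 ≈ 0.47167, i.e. 47.167%.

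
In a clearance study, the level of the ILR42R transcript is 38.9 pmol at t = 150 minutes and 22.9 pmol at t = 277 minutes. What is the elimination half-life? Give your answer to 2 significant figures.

Over Δt = 277 − 150 = 127 minutes, the level fell by a factor of 38.9/22.9 ≈ 1.6987.
n = log₂(1.6987) ≈ 0.76442 half-lives, so t½ = 127/0.76442 ≈ 166.14 minutes.

170 minutes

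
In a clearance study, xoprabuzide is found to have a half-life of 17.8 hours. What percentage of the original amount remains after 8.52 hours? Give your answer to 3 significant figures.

71.8%

n = 8.52/17.8 ≈ 0.47865 half-lives.
Fraction remaining = (1/2)^0.47865 ≈ 0.71765, i.e. 71.765%.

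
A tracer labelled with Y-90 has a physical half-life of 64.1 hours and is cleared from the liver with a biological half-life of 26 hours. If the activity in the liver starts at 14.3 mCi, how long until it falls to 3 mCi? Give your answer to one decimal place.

1/t_eff = 1/t_phys + 1/t_biol = 1/64.1 + 1/26 = 0.054062 per hour.
t_eff = 64.1 × 26 / (64.1 + 26) ≈ 18.497 hours.
n = log₂(14.3/3) ≈ 2.253; t = 2.253 × 18.497 ≈ 41.674 hours.

41.7 hours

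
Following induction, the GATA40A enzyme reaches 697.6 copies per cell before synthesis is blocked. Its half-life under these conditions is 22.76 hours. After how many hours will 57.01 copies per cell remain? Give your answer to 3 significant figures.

Fraction remaining = 57.01/697.6 ≈ 0.081723.
n = log₂(697.6/57.01) = ln(12.236)/ln 2 ≈ 3.6131 half-lives.
t = n × t½ = 3.6131 × 22.76 ≈ 82.234 hours.

82.2 hours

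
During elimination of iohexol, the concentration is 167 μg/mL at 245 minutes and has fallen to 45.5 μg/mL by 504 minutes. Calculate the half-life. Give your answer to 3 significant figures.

138 minutes

Over Δt = 504 − 245 = 259 minutes, the level fell by a factor of 167/45.5 ≈ 3.6703.
n = log₂(3.6703) ≈ 1.8759 half-lives, so t½ = 259/1.8759 ≈ 138.07 minutes.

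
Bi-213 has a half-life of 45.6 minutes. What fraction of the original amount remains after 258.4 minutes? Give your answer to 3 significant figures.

n = 258.4/45.6 ≈ 5.6667 half-lives.
Fraction remaining = (1/2)^5.6667 ≈ 0.019686.

0.0197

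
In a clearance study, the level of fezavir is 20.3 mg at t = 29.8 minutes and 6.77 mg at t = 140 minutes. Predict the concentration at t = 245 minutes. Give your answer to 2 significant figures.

Over Δt = 140 − 29.8 = 110.2 minutes, the level fell by a factor of 20.3/6.77 ≈ 2.9985.
n = log₂(2.9985) ≈ 1.5843 half-lives, so t½ = 110.2/1.5843 ≈ 69.56 minutes.
From t = 140 to t = 245: 6.77 × (1/2)^((245−140)/69.56) ≈ 2.3779 mg.

2.4 mg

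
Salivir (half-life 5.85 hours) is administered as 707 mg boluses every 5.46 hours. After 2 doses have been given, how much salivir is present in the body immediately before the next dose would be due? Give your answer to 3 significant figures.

The 2 doses were given 10.92, 5.46 hours ago.
Total = 707·(1/2)^(10.92/5.85) + 707·(1/2)^(5.46/5.85)
      = 193.86 + 370.22 ≈ 564.08 mg.

564 mg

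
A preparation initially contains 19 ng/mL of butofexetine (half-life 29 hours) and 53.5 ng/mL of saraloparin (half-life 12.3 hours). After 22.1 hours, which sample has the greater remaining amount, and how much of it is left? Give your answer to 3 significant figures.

saraloparin, 15.4 ng/mL

butofexetine: 19 × (1/2)^0.76207 ≈ 11.203 ng/mL.
saraloparin: 53.5 × (1/2)^1.7967 ≈ 15.399 ng/mL.
Saraloparin has more remaining, at ≈ 15.399 ng/mL.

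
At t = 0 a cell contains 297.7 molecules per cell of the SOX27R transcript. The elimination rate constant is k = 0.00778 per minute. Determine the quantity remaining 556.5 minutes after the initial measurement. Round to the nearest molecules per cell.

t½ = ln 2 / k = 0.69315 / 0.00778 ≈ 89.093 minutes.
Number of half-lives: n = 556.5/89.093 ≈ 6.2462.
Remaining = 297.7 × (1/2)^6.2462 = 297.7 × 0.013173 ≈ 3.9217 molecules per cell.

4 molecules per cell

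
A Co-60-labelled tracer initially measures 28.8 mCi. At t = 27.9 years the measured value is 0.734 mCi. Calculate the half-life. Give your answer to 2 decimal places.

A/A₀ = 0.734/28.8 ≈ 0.025486.
n = log₂(39.237) ≈ 5.2941 half-lives elapsed in 27.9 years.
t½ = 27.9/5.2941 ≈ 5.27 years.

5.27 years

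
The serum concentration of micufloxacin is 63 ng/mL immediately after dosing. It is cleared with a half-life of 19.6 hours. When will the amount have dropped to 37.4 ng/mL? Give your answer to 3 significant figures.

Fraction remaining = 37.4/63 ≈ 0.59365.
n = log₂(63/37.4) = ln(1.6845)/ln 2 ≈ 0.75231 half-lives.
t = n × t½ = 0.75231 × 19.6 ≈ 14.745 hours.

14.7 hours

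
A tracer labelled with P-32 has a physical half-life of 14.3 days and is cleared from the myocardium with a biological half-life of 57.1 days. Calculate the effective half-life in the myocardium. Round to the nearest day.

1/t_eff = 1/t_phys + 1/t_biol = 1/14.3 + 1/57.1 = 0.087443 per day.
t_eff = 14.3 × 57.1 / (14.3 + 57.1) ≈ 11.436 days.

11 days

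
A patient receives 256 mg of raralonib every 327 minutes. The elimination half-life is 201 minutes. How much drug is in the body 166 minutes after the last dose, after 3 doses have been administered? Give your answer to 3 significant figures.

The 3 doses were given 820, 493, 166 minutes ago.
Total = 256·(1/2)^(820/201) + 256·(1/2)^(493/201) + 256·(1/2)^(166/201)
      = 15.141 + 46.762 + 144.42 ≈ 206.32 mg.

206 mg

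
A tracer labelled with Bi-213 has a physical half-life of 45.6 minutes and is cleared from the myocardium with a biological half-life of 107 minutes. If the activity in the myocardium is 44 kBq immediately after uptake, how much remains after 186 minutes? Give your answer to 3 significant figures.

0.780 kBq

1/t_eff = 1/t_phys + 1/t_biol = 1/45.6 + 1/107 = 0.031276 per minute.
t_eff = 45.6 × 107 / (45.6 + 107) ≈ 31.974 minutes.
Remaining = 44 × (1/2)^(186/31.974) = 44 × (1/2)^5.8173 ≈ 0.78034 kBq.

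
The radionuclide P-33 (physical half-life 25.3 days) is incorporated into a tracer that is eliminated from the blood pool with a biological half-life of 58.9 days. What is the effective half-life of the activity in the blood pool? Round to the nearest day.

1/t_eff = 1/t_phys + 1/t_biol = 1/25.3 + 1/58.9 = 0.056504 per day.
t_eff = 25.3 × 58.9 / (25.3 + 58.9) ≈ 17.698 days.

18 days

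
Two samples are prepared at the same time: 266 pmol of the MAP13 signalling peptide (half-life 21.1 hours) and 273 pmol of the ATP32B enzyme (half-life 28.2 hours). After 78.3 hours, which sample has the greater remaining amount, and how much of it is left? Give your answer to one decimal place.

ATP32B enzyme, 39.8 pmol

MAP13 signalling peptide: 266 × (1/2)^3.7109 ≈ 20.314 pmol.
ATP32B enzyme: 273 × (1/2)^2.7766 ≈ 39.84 pmol.
ATP32B enzyme has more remaining, at ≈ 39.84 pmol.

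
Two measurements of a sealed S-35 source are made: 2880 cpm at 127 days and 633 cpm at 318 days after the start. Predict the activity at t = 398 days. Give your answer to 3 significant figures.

336 cpm

Over Δt = 318 − 127 = 191 days, the level fell by a factor of 2880/633 ≈ 4.5498.
n = log₂(4.5498) ≈ 2.1858 half-lives, so t½ = 191/2.1858 ≈ 87.383 days.
From t = 318 to t = 398: 633 × (1/2)^((398−318)/87.383) ≈ 335.59 cpm.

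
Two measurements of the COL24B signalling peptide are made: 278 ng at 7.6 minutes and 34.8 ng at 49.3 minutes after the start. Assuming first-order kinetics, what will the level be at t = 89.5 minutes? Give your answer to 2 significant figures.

Over Δt = 49.3 − 7.6 = 41.7 minutes, the level fell by a factor of 278/34.8 ≈ 7.9885.
n = log₂(7.9885) ≈ 2.9979 half-lives, so t½ = 41.7/2.9979 ≈ 13.91 minutes.
From t = 49.3 to t = 89.5: 34.8 × (1/2)^((89.5−49.3)/13.91) ≈ 4.6944 ng.

4.7 ng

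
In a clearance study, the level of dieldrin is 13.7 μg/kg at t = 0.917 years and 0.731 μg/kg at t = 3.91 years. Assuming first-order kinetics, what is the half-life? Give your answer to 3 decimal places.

0.708 years

Over Δt = 3.91 − 0.917 = 2.993 years, the level fell by a factor of 13.7/0.731 ≈ 18.741.
n = log₂(18.741) ≈ 4.2282 half-lives, so t½ = 2.993/4.2282 ≈ 0.70787 years.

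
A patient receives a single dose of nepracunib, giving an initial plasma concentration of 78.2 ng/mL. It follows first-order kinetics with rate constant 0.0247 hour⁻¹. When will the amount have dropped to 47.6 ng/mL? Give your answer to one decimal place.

20.1 hours

t½ = ln 2 / λ = 0.69315 / 0.0247 ≈ 28.063 hours.
Fraction remaining = 47.6/78.2 ≈ 0.6087.
n = log₂(78.2/47.6) = ln(1.6429)/ln 2 ≈ 0.71621 half-lives.
t = n × t½ = 0.71621 × 28.063 ≈ 20.099 hours.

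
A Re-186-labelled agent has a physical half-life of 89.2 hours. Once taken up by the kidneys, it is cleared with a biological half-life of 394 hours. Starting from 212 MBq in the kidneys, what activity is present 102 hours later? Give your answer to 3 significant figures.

1/t_eff = 1/t_phys + 1/t_biol = 1/89.2 + 1/394 = 0.013749 per hour.
t_eff = 89.2 × 394 / (89.2 + 394) ≈ 72.733 hours.
Remaining = 212 × (1/2)^(102/72.733) = 212 × (1/2)^1.4024 ≈ 80.201 MBq.

80.2 MBq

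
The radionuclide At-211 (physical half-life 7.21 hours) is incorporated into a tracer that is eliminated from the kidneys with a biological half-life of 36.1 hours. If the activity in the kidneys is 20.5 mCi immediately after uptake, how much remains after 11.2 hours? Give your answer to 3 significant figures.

5.63 mCi

1/t_eff = 1/t_phys + 1/t_biol = 1/7.21 + 1/36.1 = 0.1664 per hour.
t_eff = 7.21 × 36.1 / (7.21 + 36.1) ≈ 6.0097 hours.
Remaining = 20.5 × (1/2)^(11.2/6.0097) = 20.5 × (1/2)^1.8636 ≈ 5.633 mCi.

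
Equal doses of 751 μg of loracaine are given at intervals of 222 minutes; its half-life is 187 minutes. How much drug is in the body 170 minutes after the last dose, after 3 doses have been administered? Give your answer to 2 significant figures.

The 3 doses were given 614, 392, 170 minutes ago.
Total = 751·(1/2)^(614/187) + 751·(1/2)^(392/187) + 751·(1/2)^(170/187)
      = 77.131 + 175.63 + 399.92 ≈ 652.69 μg.

650 μg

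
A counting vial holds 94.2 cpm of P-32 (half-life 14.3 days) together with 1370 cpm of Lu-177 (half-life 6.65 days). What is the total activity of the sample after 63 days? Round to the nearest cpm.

6 cpm

P-32: 94.2 × (1/2)^(63/14.3) = 94.2 × (1/2)^4.4056 ≈ 4.4446 cpm.
Lu-177: 1370 × (1/2)^(63/6.65) = 1370 × (1/2)^9.4737 ≈ 1.9269 cpm.
Total = 4.4446 + 1.9269 ≈ 6.3715 cpm.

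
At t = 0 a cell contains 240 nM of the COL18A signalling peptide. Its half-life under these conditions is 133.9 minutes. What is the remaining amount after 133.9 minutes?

120 nM

Elapsed time is 1 half-life (133.9/133.9).
Each half-life halves the amount: 240 × (1/2)^1 = 240/2 = 120 nM.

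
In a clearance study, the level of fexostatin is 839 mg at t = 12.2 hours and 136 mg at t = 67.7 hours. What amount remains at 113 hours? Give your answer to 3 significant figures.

Over Δt = 67.7 − 12.2 = 55.5 hours, the level fell by a factor of 839/136 ≈ 6.1691.
n = log₂(6.1691) ≈ 2.6251 half-lives, so t½ = 55.5/2.6251 ≈ 21.142 hours.
From t = 67.7 to t = 113: 136 × (1/2)^((113−67.7)/21.142) ≈ 30.8 mg.

30.8 mg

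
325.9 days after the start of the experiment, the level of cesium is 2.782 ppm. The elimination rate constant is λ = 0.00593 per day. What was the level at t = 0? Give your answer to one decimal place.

19.2 ppm

t½ = ln 2 / λ = 0.69315 / 0.00593 ≈ 116.89 days.
Number of half-lives elapsed: n = 325.9/116.89 ≈ 2.7881.
A₀ = A × 2^n = 2.782 × 2^2.7881 = 2.782 × 6.9074 ≈ 19.216 ppm.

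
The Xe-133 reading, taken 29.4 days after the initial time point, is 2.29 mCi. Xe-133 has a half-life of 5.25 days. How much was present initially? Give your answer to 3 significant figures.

Number of half-lives elapsed: n = 29.4/5.25 ≈ 5.6.
A₀ = A × 2^n = 2.29 × 2^5.6 = 2.29 × 48.503 ≈ 111.07 mCi.

111 mCi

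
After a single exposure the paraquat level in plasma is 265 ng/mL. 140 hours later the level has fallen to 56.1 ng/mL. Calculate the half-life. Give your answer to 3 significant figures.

A/A₀ = 56.1/265 ≈ 0.2117.
n = log₂(4.7237) ≈ 2.2399 half-lives elapsed in 140 hours.
t½ = 140/2.2399 ≈ 62.502 hours.

62.5 hours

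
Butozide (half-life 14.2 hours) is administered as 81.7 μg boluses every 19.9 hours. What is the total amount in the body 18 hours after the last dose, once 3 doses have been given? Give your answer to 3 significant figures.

51.6 μg

The 3 doses were given 57.8, 37.9, 18 hours ago.
Total = 81.7·(1/2)^(57.8/14.2) + 81.7·(1/2)^(37.9/14.2) + 81.7·(1/2)^(18/14.2)
      = 4.863 + 12.846 + 33.934 ≈ 51.643 μg.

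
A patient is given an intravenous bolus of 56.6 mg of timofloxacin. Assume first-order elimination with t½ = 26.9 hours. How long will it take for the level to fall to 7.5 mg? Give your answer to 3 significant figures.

Fraction remaining = 7.5/56.6 ≈ 0.13251.
n = log₂(56.6/7.5) = ln(7.5467)/ln 2 ≈ 2.9158 half-lives.
t = n × t½ = 2.9158 × 26.9 ≈ 78.436 hours.

78.4 hours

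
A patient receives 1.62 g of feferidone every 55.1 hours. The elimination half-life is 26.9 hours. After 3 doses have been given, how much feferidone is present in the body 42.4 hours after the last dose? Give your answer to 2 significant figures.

0.71 g

The 3 doses were given 152.6, 97.5, 42.4 hours ago.
Total = 1.62·(1/2)^(152.6/26.9) + 1.62·(1/2)^(97.5/26.9) + 1.62·(1/2)^(42.4/26.9)
      = 0.031755 + 0.13135 + 0.54329 ≈ 0.70639 g.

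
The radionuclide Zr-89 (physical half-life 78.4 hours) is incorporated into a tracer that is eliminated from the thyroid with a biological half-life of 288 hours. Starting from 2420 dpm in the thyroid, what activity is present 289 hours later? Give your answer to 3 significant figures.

1/t_eff = 1/t_phys + 1/t_biol = 1/78.4 + 1/288 = 0.016227 per hour.
t_eff = 78.4 × 288 / (78.4 + 288) ≈ 61.624 hours.
Remaining = 2420 × (1/2)^(289/61.624) = 2420 × (1/2)^4.6897 ≈ 93.773 dpm.

93.8 dpm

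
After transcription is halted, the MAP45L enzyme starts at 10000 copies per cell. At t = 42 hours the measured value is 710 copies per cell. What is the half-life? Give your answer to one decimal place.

A/A₀ = 710/10000 ≈ 0.071.
n = log₂(14.085) ≈ 3.816 half-lives elapsed in 42 hours.
t½ = 42/3.816 ≈ 11.006 hours.

11.0 hours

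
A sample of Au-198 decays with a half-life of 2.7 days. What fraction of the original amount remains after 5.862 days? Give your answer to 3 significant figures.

0.222

n = 5.862/2.7 ≈ 2.1711 half-lives.
Fraction remaining = (1/2)^2.1711 ≈ 0.22204.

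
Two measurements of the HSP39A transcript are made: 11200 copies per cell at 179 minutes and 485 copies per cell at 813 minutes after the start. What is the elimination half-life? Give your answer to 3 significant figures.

140 minutes

Over Δt = 813 − 179 = 634 minutes, the level fell by a factor of 11200/485 ≈ 23.093.
n = log₂(23.093) ≈ 4.5294 half-lives, so t½ = 634/4.5294 ≈ 139.98 minutes.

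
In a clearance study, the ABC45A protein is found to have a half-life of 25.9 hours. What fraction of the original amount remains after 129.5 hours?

n = 129.5/25.9 ≈ 5 half-lives.
Fraction remaining = (1/2)^5 ≈ 0.03125.

0.03125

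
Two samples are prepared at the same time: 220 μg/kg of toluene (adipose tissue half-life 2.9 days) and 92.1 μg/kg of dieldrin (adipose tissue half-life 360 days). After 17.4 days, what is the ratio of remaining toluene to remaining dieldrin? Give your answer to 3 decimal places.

0.039

toluene: 220 × (1/2)^(17.4/2.9) = 220 × (1/2)^6 ≈ 3.4375 μg/kg.
dieldrin: 92.1 × (1/2)^(17.4/360) = 92.1 × (1/2)^0.048333 ≈ 89.066 μg/kg.
Ratio ≈ 3.4375 / 89.066 ≈ 0.038595.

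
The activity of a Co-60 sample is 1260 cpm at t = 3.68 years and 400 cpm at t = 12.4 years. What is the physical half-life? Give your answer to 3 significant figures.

5.27 years

Over Δt = 12.4 − 3.68 = 8.72 years, the level fell by a factor of 1260/400 ≈ 3.15.
n = log₂(3.15) ≈ 1.6554 half-lives, so t½ = 8.72/1.6554 ≈ 5.2678 years.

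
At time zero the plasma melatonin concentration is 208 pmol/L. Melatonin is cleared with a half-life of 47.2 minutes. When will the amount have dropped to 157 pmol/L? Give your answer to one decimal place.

Fraction remaining = 157/208 ≈ 0.75481.
n = log₂(208/157) = ln(1.3248)/ln 2 ≈ 0.40582 half-lives.
t = n × t½ = 0.40582 × 47.2 ≈ 19.155 minutes.

19.2 minutes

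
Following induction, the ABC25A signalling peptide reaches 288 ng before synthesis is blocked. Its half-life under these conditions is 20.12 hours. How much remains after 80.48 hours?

18 ng

Elapsed time is 4 half-lives (80.48/20.12).
Each half-life halves the amount: 288 × (1/2)^4 = 288/16 = 18 ng.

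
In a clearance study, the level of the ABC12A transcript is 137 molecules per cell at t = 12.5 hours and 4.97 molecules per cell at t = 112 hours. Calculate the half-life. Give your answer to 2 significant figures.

21 hours

Over Δt = 112 − 12.5 = 99.5 hours, the level fell by a factor of 137/4.97 ≈ 27.565.
n = log₂(27.565) ≈ 4.7848 half-lives, so t½ = 99.5/4.7848 ≈ 20.795 hours.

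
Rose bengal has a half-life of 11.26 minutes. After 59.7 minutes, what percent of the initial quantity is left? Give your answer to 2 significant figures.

2.5%

n = 59.7/11.26 ≈ 5.302 half-lives.
Fraction remaining = (1/2)^5.302 ≈ 0.025349, i.e. 2.5349%.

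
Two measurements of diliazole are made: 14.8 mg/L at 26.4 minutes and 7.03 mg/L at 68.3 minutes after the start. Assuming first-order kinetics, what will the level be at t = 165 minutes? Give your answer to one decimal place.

1.3 mg/L

Over Δt = 68.3 − 26.4 = 41.9 minutes, the level fell by a factor of 14.8/7.03 ≈ 2.1053.
n = log₂(2.1053) ≈ 1.074 half-lives, so t½ = 41.9/1.074 ≈ 39.013 minutes.
From t = 68.3 to t = 165: 7.03 × (1/2)^((165−68.3)/39.013) ≈ 1.2613 mg/L.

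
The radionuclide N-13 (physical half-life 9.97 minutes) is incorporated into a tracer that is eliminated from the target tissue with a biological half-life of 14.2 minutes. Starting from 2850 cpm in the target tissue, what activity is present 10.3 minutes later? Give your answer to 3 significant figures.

1/t_eff = 1/t_phys + 1/t_biol = 1/9.97 + 1/14.2 = 0.17072 per minute.
t_eff = 9.97 × 14.2 / (9.97 + 14.2) ≈ 5.8574 minutes.
Remaining = 2850 × (1/2)^(10.3/5.8574) = 2850 × (1/2)^1.7585 ≈ 842.36 cpm.

842 cpm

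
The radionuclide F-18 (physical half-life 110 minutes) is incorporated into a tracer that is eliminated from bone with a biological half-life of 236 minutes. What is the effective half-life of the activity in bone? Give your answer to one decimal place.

75.0 minutes

1/t_eff = 1/t_phys + 1/t_biol = 1/110 + 1/236 = 0.013328 per minute.
t_eff = 110 × 236 / (110 + 236) ≈ 75.029 minutes.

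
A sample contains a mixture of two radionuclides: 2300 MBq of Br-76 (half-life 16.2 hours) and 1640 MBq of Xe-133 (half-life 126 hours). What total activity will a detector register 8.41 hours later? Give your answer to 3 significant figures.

3170 MBq

Br-76: 2300 × (1/2)^(8.41/16.2) = 2300 × (1/2)^0.51914 ≈ 1604.9 MBq.
Xe-133: 1640 × (1/2)^(8.41/126) = 1640 × (1/2)^0.066746 ≈ 1565.9 MBq.
Total = 1604.9 + 1565.9 ≈ 3170.8 MBq.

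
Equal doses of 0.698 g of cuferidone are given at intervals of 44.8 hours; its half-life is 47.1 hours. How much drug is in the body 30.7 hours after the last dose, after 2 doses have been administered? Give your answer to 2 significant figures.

0.67 g

The 2 doses were given 75.5, 30.7 hours ago.
Total = 0.698·(1/2)^(75.5/47.1) + 0.698·(1/2)^(30.7/47.1)
      = 0.22978 + 0.44427 ≈ 0.67405 g.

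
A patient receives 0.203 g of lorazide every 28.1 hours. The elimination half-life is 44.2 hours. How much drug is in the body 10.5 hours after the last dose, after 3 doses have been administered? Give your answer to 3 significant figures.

0.354 g

The 3 doses were given 66.7, 38.6, 10.5 hours ago.
Total = 0.203·(1/2)^(66.7/44.2) + 0.203·(1/2)^(38.6/44.2) + 0.203·(1/2)^(10.5/44.2)
      = 0.071323 + 0.11082 + 0.17218 ≈ 0.35432 g.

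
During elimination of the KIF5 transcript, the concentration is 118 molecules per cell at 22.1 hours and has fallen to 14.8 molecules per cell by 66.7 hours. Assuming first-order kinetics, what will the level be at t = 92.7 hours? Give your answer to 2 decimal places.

4.41 molecules per cell

Over Δt = 66.7 − 22.1 = 44.6 hours, the level fell by a factor of 118/14.8 ≈ 7.973.
n = log₂(7.973) ≈ 2.9951 half-lives, so t½ = 44.6/2.9951 ≈ 14.891 hours.
From t = 66.7 to t = 92.7: 14.8 × (1/2)^((92.7−66.7)/14.891) ≈ 4.4122 molecules per cell.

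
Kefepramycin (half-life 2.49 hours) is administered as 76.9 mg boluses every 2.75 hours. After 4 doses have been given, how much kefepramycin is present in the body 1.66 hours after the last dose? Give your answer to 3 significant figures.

The 4 doses were given 9.91, 7.16, 4.41, 1.66 hours ago.
Total = 76.9·(1/2)^(9.91/2.49) + 76.9·(1/2)^(7.16/2.49) + 76.9·(1/2)^(4.41/2.49) + 76.9·(1/2)^(1.66/2.49)
      = 4.8736 + 10.479 + 22.531 + 48.444 ≈ 86.327 mg.

86.3 mg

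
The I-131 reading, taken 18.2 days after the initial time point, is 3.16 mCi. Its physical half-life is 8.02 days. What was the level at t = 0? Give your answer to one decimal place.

15.2 mCi

Number of half-lives elapsed: n = 18.2/8.02 ≈ 2.2693.
A₀ = A × 2^n = 3.16 × 2^2.2693 = 3.16 × 4.821 ≈ 15.234 mCi.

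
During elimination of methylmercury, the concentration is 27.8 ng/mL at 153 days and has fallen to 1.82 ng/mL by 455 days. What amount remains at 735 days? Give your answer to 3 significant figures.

0.145 ng/mL

Over Δt = 455 − 153 = 302 days, the level fell by a factor of 27.8/1.82 ≈ 15.275.
n = log₂(15.275) ≈ 3.9331 half-lives, so t½ = 302/3.9331 ≈ 76.785 days.
From t = 455 to t = 735: 1.82 × (1/2)^((735−455)/76.785) ≈ 0.14533 ng/mL.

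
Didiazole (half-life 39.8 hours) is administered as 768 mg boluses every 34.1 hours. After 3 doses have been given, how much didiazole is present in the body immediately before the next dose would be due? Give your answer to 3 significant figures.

The 3 doses were given 102.3, 68.2, 34.1 hours ago.
Total = 768·(1/2)^(102.3/39.8) + 768·(1/2)^(68.2/39.8) + 768·(1/2)^(34.1/39.8)
      = 129.3 + 234.17 + 424.08 ≈ 787.55 mg.

788 mg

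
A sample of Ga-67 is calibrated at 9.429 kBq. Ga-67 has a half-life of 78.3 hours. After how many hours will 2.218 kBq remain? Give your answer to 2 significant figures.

Fraction remaining = 2.218/9.429 ≈ 0.23523.
n = log₂(9.429/2.218) = ln(4.2511)/ln 2 ≈ 2.0878 half-lives.
t = n × t½ = 2.0878 × 78.3 ≈ 163.48 hours.

160 hours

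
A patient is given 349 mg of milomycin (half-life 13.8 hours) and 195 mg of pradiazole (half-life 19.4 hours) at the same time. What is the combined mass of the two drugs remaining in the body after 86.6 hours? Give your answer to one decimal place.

milomycin: 349 × (1/2)^(86.6/13.8) = 349 × (1/2)^6.2754 ≈ 4.5056 mg.
pradiazole: 195 × (1/2)^(86.6/19.4) = 195 × (1/2)^4.4639 ≈ 8.8361 mg.
Total = 4.5056 + 8.8361 ≈ 13.342 mg.

13.3 mg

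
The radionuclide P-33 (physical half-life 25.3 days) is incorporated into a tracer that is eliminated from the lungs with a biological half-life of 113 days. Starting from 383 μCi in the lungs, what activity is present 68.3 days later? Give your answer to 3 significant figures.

1/t_eff = 1/t_phys + 1/t_biol = 1/25.3 + 1/113 = 0.048375 per day.
t_eff = 25.3 × 113 / (25.3 + 113) ≈ 20.672 days.
Remaining = 383 × (1/2)^(68.3/20.672) = 383 × (1/2)^3.304 ≈ 38.778 μCi.

38.8 μCi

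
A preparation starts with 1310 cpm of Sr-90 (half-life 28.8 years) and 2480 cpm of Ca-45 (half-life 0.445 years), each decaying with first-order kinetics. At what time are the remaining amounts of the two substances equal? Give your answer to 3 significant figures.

0.416 years

Set 1310·(1/2)^(t/28.8) = 2480·(1/2)^(t/0.445).
Taking log₂: log₂(1310/2480) = t·(1/28.8 − 1/0.445).
log₂(0.52823) = -0.92077; 1/28.8 − 1/0.445 = -2.2125.
t = -0.92077 / -2.2125 ≈ 0.41617 years.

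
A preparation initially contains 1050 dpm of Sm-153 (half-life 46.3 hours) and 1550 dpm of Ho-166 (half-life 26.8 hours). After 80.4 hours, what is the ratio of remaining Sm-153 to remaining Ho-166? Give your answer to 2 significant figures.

Sm-153: 1050 × (1/2)^(80.4/46.3) = 1050 × (1/2)^1.7365 ≈ 315.1 dpm.
Ho-166: 1550 × (1/2)^(80.4/26.8) = 1550 × (1/2)^3 ≈ 193.75 dpm.
Ratio ≈ 315.1 / 193.75 ≈ 1.6263.

1.6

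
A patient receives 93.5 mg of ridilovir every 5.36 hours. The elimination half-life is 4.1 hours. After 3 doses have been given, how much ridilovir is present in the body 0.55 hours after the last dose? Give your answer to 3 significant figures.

The 3 doses were given 11.27, 5.91, 0.55 hours ago.
Total = 93.5·(1/2)^(11.27/4.1) + 93.5·(1/2)^(5.91/4.1) + 93.5·(1/2)^(0.55/4.1)
      = 13.911 + 34.426 + 85.198 ≈ 133.53 mg.

134 mg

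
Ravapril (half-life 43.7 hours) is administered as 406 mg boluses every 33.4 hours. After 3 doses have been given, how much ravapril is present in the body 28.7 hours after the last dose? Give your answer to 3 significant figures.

498 mg

The 3 doses were given 95.5, 62.1, 28.7 hours ago.
Total = 406·(1/2)^(95.5/43.7) + 406·(1/2)^(62.1/43.7) + 406·(1/2)^(28.7/43.7)
      = 89.262 + 151.62 + 257.53 ≈ 498.41 mg.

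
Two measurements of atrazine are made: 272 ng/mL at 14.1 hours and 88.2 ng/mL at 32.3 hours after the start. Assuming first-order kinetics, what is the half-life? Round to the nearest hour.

Over Δt = 32.3 − 14.1 = 18.2 hours, the level fell by a factor of 272/88.2 ≈ 3.0839.
n = log₂(3.0839) ≈ 1.6248 half-lives, so t½ = 18.2/1.6248 ≈ 11.202 hours.

11 hours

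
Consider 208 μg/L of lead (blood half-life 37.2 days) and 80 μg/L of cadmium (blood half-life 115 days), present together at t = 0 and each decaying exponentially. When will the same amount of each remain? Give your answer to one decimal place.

Set 208·(1/2)^(t/37.2) = 80·(1/2)^(t/115).
Taking log₂: log₂(208/80) = t·(1/37.2 − 1/115).
log₂(2.6) = 1.3785; 1/37.2 − 1/115 = 0.018186.
t = 1.3785 / 0.018186 ≈ 75.8 days.

75.8 days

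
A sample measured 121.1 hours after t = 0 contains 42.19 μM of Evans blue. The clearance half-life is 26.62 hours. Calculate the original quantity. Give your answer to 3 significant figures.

Number of half-lives elapsed: n = 121.1/26.62 ≈ 4.5492.
A₀ = A × 2^n = 42.19 × 2^4.5492 = 42.19 × 23.413 ≈ 987.78 μM.

988 μM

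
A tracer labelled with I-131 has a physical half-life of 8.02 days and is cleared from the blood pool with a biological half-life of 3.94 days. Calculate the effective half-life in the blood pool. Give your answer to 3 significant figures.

2.64 days

1/t_eff = 1/t_phys + 1/t_biol = 1/8.02 + 1/3.94 = 0.3785 per day.
t_eff = 8.02 × 3.94 / (8.02 + 3.94) ≈ 2.642 days.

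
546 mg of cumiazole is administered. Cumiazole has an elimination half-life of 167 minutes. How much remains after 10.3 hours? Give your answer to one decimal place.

42.0 mg

Convert the elapsed time: 10.3 hours = 618 minutes.
Number of half-lives: n = 618/167 ≈ 3.7006.
Remaining = 546 × (1/2)^3.7006 = 546 × 0.076915 ≈ 41.995 mg.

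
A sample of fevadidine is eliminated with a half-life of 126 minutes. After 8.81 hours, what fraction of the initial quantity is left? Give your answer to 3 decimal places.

8.81 hours = 528.6 minutes.
n = 528.6/126 ≈ 4.1952 half-lives.
Fraction remaining = (1/2)^4.1952 ≈ 0.054589.

0.055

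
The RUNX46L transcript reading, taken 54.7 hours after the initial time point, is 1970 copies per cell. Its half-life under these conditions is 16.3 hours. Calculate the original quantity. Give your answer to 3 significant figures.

20200 copies per cell

Number of half-lives elapsed: n = 54.7/16.3 ≈ 3.3558.
A₀ = A × 2^n = 1970 × 2^3.3558 = 1970 × 10.238 ≈ 20168 copies per cell.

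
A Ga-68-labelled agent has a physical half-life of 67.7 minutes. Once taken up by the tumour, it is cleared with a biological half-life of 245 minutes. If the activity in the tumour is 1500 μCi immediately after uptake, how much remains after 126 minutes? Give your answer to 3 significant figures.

289 μCi

1/t_eff = 1/t_phys + 1/t_biol = 1/67.7 + 1/245 = 0.018853 per minute.
t_eff = 67.7 × 245 / (67.7 + 245) ≈ 53.043 minutes.
Remaining = 1500 × (1/2)^(126/53.043) = 1500 × (1/2)^2.3754 ≈ 289.08 μCi.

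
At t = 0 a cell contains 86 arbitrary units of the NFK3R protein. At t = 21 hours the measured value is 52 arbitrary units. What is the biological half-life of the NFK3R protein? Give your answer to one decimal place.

28.9 hours

A/A₀ = 52/86 ≈ 0.60465.
n = log₂(1.6538) ≈ 0.72583 half-lives elapsed in 21 hours.
t½ = 21/0.72583 ≈ 28.933 hours.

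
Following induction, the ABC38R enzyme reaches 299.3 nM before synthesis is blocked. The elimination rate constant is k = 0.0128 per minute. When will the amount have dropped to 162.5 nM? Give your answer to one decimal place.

47.7 minutes

t½ = ln 2 / k = 0.69315 / 0.0128 ≈ 54.152 minutes.
Fraction remaining = 162.5/299.3 ≈ 0.54293.
n = log₂(299.3/162.5) = ln(1.8418)/ln 2 ≈ 0.88115 half-lives.
t = n × t½ = 0.88115 × 54.152 ≈ 47.716 minutes.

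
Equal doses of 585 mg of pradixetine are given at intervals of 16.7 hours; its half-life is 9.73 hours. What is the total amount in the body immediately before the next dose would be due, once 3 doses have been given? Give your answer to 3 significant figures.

The 3 doses were given 50.1, 33.4, 16.7 hours ago.
Total = 585·(1/2)^(50.1/9.73) + 585·(1/2)^(33.4/9.73) + 585·(1/2)^(16.7/9.73)
      = 16.487 + 54.177 + 178.03 ≈ 248.69 mg.

249 mg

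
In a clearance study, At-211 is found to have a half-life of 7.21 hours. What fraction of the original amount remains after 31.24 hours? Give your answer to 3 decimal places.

n = 31.24/7.21 ≈ 4.3329 half-lives.
Fraction remaining = (1/2)^4.3329 ≈ 0.049622.

0.050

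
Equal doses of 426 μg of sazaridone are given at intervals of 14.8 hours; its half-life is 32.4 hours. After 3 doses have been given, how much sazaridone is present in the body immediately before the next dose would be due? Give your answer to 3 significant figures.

The 3 doses were given 44.4, 29.6, 14.8 hours ago.
Total = 426·(1/2)^(44.4/32.4) + 426·(1/2)^(29.6/32.4) + 426·(1/2)^(14.8/32.4)
      = 164.77 + 226.15 + 310.39 ≈ 701.31 μg.

701 μg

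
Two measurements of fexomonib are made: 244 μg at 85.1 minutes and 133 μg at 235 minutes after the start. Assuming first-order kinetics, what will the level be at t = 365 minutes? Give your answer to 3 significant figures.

78.6 μg

Over Δt = 235 − 85.1 = 149.9 minutes, the level fell by a factor of 244/133 ≈ 1.8346.
n = log₂(1.8346) ≈ 0.87545 half-lives, so t½ = 149.9/0.87545 ≈ 171.23 minutes.
From t = 235 to t = 365: 133 × (1/2)^((365−235)/171.23) ≈ 78.578 μg.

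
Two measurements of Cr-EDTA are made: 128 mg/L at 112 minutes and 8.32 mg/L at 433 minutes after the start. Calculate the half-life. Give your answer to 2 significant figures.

Over Δt = 433 − 112 = 321 minutes, the level fell by a factor of 128/8.32 ≈ 15.385.
n = log₂(15.385) ≈ 3.9434 half-lives, so t½ = 321/3.9434 ≈ 81.401 minutes.

81 minutes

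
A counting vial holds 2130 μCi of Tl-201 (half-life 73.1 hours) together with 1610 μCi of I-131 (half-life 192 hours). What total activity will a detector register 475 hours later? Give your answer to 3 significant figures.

313 μCi

Tl-201: 2130 × (1/2)^(475/73.1) = 2130 × (1/2)^6.4979 ≈ 23.567 μCi.
I-131: 1610 × (1/2)^(475/192) = 1610 × (1/2)^2.474 ≈ 289.79 μCi.
Total = 23.567 + 289.79 ≈ 313.36 μCi.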